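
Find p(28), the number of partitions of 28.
Pentagonal recurrence p(n) = p(n-1) + p(n-2) - p(n-5) - p(n-7) + p(n-12) + p(n-15) - ... gives p(0..27) = 1, 1, 2, 3, 5, 7, 11, 15, 22, 30, 42, 56, 77, 101, 135, 176, 231, 297, 385, 490, 627, 792, 1002, 1255, 1575, 1958, 2436, 3010. p(28) = p(27) + p(26) - p(23) - p(21) + p(16) + p(13) - p(6) - p(2) = 3010 + 2436 - 1255 - 792 + 231 + 101 - 11 - 2 = 3718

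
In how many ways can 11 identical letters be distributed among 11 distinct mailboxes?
C(11+11-1, 11-1) = C(21, 10) = 352716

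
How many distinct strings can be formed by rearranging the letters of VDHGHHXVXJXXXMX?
15! / (1! × 1! × 6! × 2! × 1! × 3! × 1!) = 151351200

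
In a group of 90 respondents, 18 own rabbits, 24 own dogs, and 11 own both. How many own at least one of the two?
|A∪B| = |A| + |B| - |A∩B| = 18 + 24 - 11 = 31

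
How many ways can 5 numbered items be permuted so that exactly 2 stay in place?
Choose the 2 fixed points C(5,2) = 10, derange the rest: !3 = Σ_{j=0}^{3} (-1)^j·3!/j! = 6 - 6 + 3 - 1 = 2. Product = 10 × 2 = 20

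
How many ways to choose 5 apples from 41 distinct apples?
C(41,5) = 41!/(5!×36!) = 749398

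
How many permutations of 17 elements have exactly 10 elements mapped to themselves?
Choose the 10 fixed points C(17,10) = 19448, derange the rest: !7 = Σ_{j=0}^{7} (-1)^j·7!/j! = 5040 - 5040 + 2520 - 840 + 210 - 42 + 7 - 1 = 1854. Product = 19448 × 1854 = 36056592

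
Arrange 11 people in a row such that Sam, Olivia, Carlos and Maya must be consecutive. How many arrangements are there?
Treat the 4 as one block: (11-4+1)! × 4! = 40320 × 24 = 967680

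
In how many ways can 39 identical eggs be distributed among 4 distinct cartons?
C(39+4-1, 4-1) = C(42, 3) = 11480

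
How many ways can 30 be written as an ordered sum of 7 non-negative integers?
C(30+7-1, 7-1) = C(36, 6) = 1947792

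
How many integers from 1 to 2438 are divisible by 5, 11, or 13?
⌊2438/5⌋+⌊2438/11⌋+⌊2438/13⌋ - ⌊2438/55⌋-⌊2438/65⌋-⌊2438/143⌋ + ⌊2438/715⌋ = 487+221+187 - 44-37-17 + 3 = 800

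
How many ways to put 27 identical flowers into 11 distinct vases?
C(27+11-1, 11-1) = C(37, 10) = 348330136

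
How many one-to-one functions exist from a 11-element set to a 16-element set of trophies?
P(16,11) = 16!/(16-11)! = 174356582400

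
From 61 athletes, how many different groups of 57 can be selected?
C(61,57) = 61!/(57!×4!) = 521855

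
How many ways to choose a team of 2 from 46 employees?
C(46,2) = 46!/(2!×44!) = 1035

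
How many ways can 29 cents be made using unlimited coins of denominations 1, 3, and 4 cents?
Coefficient of x^29 in 1/(1-x^1) · 1/(1-x^3) · 1/(1-x^4). Case on j = number of 4-cent coins (j = 0..7); remainder r = 29 - 4j is made from {1,3} in ⌊r/3⌋+1 ways. r = 29, 25, 21, 17, 13, 9, 5, 1 → 10 + 9 + 8 + 6 + 5 + 4 + 2 + 1 = 45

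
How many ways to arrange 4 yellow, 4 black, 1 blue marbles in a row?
9! / (4! × 4! × 1!) = 630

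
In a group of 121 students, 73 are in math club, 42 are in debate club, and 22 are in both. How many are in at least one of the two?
|A∪B| = |A| + |B| - |A∩B| = 73 + 42 - 22 = 93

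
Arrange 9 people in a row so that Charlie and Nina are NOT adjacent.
Total - adjacent = 9! - (9-1)!×2 = 362880 - 80640 = 282240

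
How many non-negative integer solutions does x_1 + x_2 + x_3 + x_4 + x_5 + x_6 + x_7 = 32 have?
C(32+7-1, 7-1) = C(38, 6) = 2760681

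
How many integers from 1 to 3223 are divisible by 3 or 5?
⌊3223/3⌋ + ⌊3223/5⌋ - ⌊3223/15⌋ = 1074 + 644 - 214 = 1504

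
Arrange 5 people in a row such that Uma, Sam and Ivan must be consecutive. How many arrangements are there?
Treat the 3 as one block: (5-3+1)! × 3! = 6 × 6 = 36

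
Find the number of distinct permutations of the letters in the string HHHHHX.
6! / (5! × 1!) = 6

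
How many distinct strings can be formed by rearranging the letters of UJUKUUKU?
8! / (5! × 1! × 2!) = 168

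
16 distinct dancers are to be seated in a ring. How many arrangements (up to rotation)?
Circular: fix one position, arrange the rest. (16-1)! = 1307674368000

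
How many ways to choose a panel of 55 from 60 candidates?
C(60,55) = 60!/(55!×5!) = 5461512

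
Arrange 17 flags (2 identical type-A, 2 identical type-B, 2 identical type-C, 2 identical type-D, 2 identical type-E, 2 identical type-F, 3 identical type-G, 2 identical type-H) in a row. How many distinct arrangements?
17! / (2! × 2! × 2! × 2! × 2! × 2! × 3! × 2!) = 463134672000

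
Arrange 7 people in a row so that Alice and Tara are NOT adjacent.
Total - adjacent = 7! - (7-1)!×2 = 5040 - 1440 = 3600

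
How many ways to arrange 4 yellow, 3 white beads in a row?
7! / (4! × 3!) = 35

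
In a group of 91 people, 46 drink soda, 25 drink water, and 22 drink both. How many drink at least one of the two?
|A∪B| = |A| + |B| - |A∩B| = 46 + 25 - 22 = 49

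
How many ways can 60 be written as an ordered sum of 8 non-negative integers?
C(60+8-1, 8-1) = C(67, 7) = 869648208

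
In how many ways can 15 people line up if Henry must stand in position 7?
Fix one position: (15-1)! = 87178291200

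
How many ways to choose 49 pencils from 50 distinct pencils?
C(50,49) = 50!/(49!×1!) = 50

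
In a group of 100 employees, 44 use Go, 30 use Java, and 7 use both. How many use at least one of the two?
|A∪B| = |A| + |B| - |A∩B| = 44 + 30 - 7 = 67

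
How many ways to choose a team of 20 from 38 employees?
C(38,20) = 38!/(20!×18!) = 33578000610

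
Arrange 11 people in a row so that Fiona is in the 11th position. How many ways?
Fix one position: (11-1)! = 3628800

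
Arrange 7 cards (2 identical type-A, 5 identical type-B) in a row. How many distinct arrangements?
7! / (2! × 5!) = 21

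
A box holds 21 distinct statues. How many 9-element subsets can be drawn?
C(21,9) = 21!/(9!×12!) = 293930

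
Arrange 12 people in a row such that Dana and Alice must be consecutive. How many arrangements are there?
Treat the 2 as one block: (12-2+1)! × 2! = 39916800 × 2 = 79833600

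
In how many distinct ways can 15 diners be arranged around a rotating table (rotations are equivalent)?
Circular: fix one position, arrange the rest. (15-1)! = 87178291200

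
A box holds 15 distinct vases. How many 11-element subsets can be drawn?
C(15,11) = 15!/(11!×4!) = 1365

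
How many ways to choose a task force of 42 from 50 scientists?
C(50,42) = 50!/(42!×8!) = 536878650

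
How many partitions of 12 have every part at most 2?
Let r_j(i) = number of partitions of i into parts ≤ j, for i = 0..12. r_1(i) = 1 for all i; r_j(i) = r_{j-1}(i) + r_j(i-j). Rows j = 2..2: ≤2: 1 1 2 2 3 3 4 4 5 5 6 6 7. r_2(12) = 7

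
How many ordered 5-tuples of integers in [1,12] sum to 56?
Coefficient of x^56 in (x + x² + ... + x^12)^5. By inclusion-exclusion on dice exceeding 12: Σ_j (-1)^j C(5,j)·C(56-1-12j, 4) = C(5,0)·C(55,4) - C(5,1)·C(43,4) + C(5,2)·C(31,4) - C(5,3)·C(19,4) + C(5,4)·C(7,4) = 1·341055 - 5·123410 + 10·31465 - 10·3876 + 5·35 = 70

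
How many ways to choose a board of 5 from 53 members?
C(53,5) = 53!/(5!×48!) = 2869685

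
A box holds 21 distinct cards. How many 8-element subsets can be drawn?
C(21,8) = 21!/(8!×13!) = 203490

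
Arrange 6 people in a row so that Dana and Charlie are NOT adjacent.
Total - adjacent = 6! - (6-1)!×2 = 720 - 240 = 480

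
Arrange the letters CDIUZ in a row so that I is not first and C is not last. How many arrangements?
By inclusion-exclusion: 5! - 2×(5-1)! + (5-2)! = 120 - 48 + 6 = 78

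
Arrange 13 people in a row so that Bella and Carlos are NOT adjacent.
Total - adjacent = 13! - (13-1)!×2 = 6227020800 - 958003200 = 5269017600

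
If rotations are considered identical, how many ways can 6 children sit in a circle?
Circular: fix one position, arrange the rest. (6-1)! = 120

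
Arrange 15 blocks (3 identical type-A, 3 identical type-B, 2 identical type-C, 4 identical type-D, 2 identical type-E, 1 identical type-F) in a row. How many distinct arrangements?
15! / (3! × 3! × 2! × 4! × 2! × 1!) = 378378000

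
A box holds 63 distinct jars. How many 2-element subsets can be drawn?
C(63,2) = 63!/(2!×61!) = 1953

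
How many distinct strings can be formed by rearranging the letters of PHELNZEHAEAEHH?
14! / (1! × 1! × 4! × 4! × 1! × 1! × 2!) = 75675600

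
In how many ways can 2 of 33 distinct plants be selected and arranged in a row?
P(33,2) = 33!/(33-2)! = 1056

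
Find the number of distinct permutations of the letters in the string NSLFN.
5! / (1! × 1! × 1! × 2!) = 60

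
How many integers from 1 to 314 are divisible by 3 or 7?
⌊314/3⌋ + ⌊314/7⌋ - ⌊314/21⌋ = 104 + 44 - 14 = 134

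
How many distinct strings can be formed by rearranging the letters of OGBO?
4! / (2! × 1! × 1!) = 12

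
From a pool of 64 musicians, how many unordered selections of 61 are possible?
C(64,61) = 64!/(61!×3!) = 41664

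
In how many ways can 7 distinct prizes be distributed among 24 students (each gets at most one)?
P(24,7) = 24!/(24-7)! = 1744364160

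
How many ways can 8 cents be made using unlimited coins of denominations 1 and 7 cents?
Coefficient of x^8 in 1/(1-x^1) · 1/(1-x^7). Use j coins of 7 for j = 0..⌊8/7⌋ = 1, the rest in 1s: 1 + 1 = 2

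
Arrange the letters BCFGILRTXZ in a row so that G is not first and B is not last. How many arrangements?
By inclusion-exclusion: 10! - 2×(10-1)! + (10-2)! = 3628800 - 725760 + 40320 = 2943360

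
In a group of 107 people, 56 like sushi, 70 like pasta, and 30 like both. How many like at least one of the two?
|A∪B| = |A| + |B| - |A∩B| = 56 + 70 - 30 = 96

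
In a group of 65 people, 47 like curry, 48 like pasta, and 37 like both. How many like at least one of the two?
|A∪B| = |A| + |B| - |A∩B| = 47 + 48 - 37 = 58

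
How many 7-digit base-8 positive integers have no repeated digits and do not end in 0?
Last digit: 7 nonzero choices. First digit: 6 (nonzero, ≠last). Middle 5: P(6,5) = 720. Total = 30240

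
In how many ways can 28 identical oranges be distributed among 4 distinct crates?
C(28+4-1, 4-1) = C(31, 3) = 4495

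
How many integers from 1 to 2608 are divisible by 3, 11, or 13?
⌊2608/3⌋+⌊2608/11⌋+⌊2608/13⌋ - ⌊2608/33⌋-⌊2608/39⌋-⌊2608/143⌋ + ⌊2608/429⌋ = 869+237+200 - 79-66-18 + 6 = 1149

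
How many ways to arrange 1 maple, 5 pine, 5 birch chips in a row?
11! / (1! × 5! × 5!) = 2772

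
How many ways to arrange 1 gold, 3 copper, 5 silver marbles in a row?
9! / (1! × 3! × 5!) = 504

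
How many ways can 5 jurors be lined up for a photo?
5! = 120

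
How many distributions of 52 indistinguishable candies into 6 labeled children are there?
C(52+6-1, 6-1) = C(57, 5) = 4187106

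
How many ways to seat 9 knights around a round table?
Circular: fix one position, arrange the rest. (9-1)! = 40320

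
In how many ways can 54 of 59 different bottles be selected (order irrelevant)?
C(59,54) = 59!/(54!×5!) = 5006386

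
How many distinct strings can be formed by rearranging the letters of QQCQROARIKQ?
11! / (1! × 1! × 1! × 1! × 1! × 4! × 2!) = 831600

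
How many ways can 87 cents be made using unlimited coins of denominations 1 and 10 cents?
Coefficient of x^87 in 1/(1-x^1) · 1/(1-x^10). Use j coins of 10 for j = 0..⌊87/10⌋ = 8, the rest in 1s: 8 + 1 = 9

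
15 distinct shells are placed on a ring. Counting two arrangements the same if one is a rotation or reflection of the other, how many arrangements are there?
(15-1)!/2 = 87178291200/2 = 43589145600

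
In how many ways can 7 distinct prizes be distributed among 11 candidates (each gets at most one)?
P(11,7) = 11!/(11-7)! = 1663200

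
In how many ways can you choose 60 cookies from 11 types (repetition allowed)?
C(60+11-1, 11-1) = C(70, 10) = 396704524216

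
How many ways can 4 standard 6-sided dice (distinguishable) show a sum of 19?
Coefficient of x^19 in (x + x² + ... + x^6)^4. By inclusion-exclusion on dice exceeding 6: Σ_j (-1)^j C(4,j)·C(19-1-6j, 3) = C(4,0)·C(18,3) - C(4,1)·C(12,3) + C(4,2)·C(6,3) = 1·816 - 4·220 + 6·20 = 56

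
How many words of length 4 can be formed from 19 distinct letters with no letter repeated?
P(19,4) = 19!/(19-4)! = 93024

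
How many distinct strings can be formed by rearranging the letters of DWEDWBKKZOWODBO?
15! / (2! × 1! × 1! × 3! × 3! × 2! × 3!) = 1513512000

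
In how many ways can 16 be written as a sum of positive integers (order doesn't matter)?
Pentagonal recurrence p(n) = p(n-1) + p(n-2) - p(n-5) - p(n-7) + p(n-12) + p(n-15) - ... gives p(0..15) = 1, 1, 2, 3, 5, 7, 11, 15, 22, 30, 42, 56, 77, 101, 135, 176. p(16) = p(15) + p(14) - p(11) - p(9) + p(4) + p(1) = 176 + 135 - 56 - 30 + 5 + 1 = 231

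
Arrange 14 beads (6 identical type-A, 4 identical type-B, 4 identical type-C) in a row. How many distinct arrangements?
14! / (6! × 4! × 4!) = 210210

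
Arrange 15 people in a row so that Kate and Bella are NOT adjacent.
Total - adjacent = 15! - (15-1)!×2 = 1307674368000 - 174356582400 = 1133317785600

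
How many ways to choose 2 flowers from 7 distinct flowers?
C(7,2) = 7!/(2!×5!) = 21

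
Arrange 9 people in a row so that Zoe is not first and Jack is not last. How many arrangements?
By inclusion-exclusion: 9! - 2×(9-1)! + (9-2)! = 362880 - 80640 + 5040 = 287280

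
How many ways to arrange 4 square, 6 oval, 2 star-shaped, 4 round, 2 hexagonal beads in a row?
18! / (4! × 6! × 2! × 4! × 2!) = 3859455600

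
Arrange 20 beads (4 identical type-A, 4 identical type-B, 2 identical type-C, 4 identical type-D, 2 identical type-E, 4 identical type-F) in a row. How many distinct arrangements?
20! / (4! × 4! × 2! × 4! × 2! × 4!) = 1833241410000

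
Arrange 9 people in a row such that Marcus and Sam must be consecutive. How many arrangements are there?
Treat the 2 as one block: (9-2+1)! × 2! = 40320 × 2 = 80640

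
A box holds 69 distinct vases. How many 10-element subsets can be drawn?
C(69,10) = 69!/(10!×59!) = 340032449328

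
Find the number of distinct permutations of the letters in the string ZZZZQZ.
6! / (1! × 5!) = 6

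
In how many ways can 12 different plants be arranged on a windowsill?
12! = 479001600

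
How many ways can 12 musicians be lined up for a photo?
12! = 479001600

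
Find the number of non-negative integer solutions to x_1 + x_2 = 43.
C(43+2-1, 2-1) = C(44, 1) = 44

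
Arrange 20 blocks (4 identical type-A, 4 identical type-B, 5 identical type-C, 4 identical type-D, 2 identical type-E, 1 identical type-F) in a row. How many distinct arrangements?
20! / (4! × 4! × 5! × 4! × 2! × 1!) = 733296564000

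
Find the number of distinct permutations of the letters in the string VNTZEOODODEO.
12! / (4! × 1! × 2! × 1! × 1! × 2! × 1!) = 4989600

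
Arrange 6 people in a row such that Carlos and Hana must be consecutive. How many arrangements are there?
Treat the 2 as one block: (6-2+1)! × 2! = 120 × 2 = 240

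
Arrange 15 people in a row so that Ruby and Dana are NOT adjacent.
Total - adjacent = 15! - (15-1)!×2 = 1307674368000 - 174356582400 = 1133317785600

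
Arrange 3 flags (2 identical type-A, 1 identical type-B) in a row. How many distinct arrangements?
3! / (2! × 1!) = 3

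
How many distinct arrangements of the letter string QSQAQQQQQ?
9! / (1! × 1! × 7!) = 72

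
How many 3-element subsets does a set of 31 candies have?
C(31,3) = 31!/(3!×28!) = 4495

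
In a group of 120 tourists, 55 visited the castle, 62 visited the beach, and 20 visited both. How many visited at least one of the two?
|A∪B| = |A| + |B| - |A∩B| = 55 + 62 - 20 = 97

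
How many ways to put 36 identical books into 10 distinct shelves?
C(36+10-1, 10-1) = C(45, 9) = 886163135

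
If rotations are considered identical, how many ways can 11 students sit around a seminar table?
Circular: fix one position, arrange the rest. (11-1)! = 3628800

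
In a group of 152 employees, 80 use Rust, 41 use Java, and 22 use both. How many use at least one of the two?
|A∪B| = |A| + |B| - |A∩B| = 80 + 41 - 22 = 99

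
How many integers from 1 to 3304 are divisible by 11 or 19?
⌊3304/11⌋ + ⌊3304/19⌋ - ⌊3304/209⌋ = 300 + 173 - 15 = 458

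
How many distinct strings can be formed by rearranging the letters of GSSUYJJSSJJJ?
12! / (1! × 5! × 4! × 1! × 1!) = 166320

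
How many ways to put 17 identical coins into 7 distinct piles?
C(17+7-1, 7-1) = C(23, 6) = 100947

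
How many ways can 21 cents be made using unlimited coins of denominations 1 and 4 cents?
Coefficient of x^21 in 1/(1-x^1) · 1/(1-x^4). Use j coins of 4 for j = 0..⌊21/4⌋ = 5, the rest in 1s: 5 + 1 = 6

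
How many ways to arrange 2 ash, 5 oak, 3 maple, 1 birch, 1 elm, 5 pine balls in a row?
17! / (2! × 5! × 3! × 1! × 1! × 5!) = 2058376320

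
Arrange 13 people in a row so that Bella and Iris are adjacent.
Treat as block: (13-1)! × 2! = 479001600 × 2 = 958003200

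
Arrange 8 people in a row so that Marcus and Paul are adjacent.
Treat as block: (8-1)! × 2! = 5040 × 2 = 10080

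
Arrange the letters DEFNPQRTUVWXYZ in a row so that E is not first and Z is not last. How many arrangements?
By inclusion-exclusion: 14! - 2×(14-1)! + (14-2)! = 87178291200 - 12454041600 + 479001600 = 75203251200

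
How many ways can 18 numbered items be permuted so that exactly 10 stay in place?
Choose the 10 fixed points C(18,10) = 43758, derange the rest: !8 = Σ_{j=0}^{8} (-1)^j·8!/j! = 40320 - 40320 + 20160 - 6720 + 1680 - 336 + 56 - 8 + 1 = 14833. Product = 43758 × 14833 = 649062414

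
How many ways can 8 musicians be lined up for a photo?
8! = 40320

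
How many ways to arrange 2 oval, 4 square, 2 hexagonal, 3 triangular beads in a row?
11! / (2! × 4! × 2! × 3!) = 69300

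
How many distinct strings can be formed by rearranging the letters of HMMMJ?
5! / (1! × 3! × 1!) = 20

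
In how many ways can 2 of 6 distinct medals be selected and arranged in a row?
P(6,2) = 6!/(6-2)! = 30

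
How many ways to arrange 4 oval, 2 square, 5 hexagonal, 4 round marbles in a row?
15! / (4! × 2! × 5! × 4!) = 9459450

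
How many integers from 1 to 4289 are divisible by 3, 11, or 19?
⌊4289/3⌋+⌊4289/11⌋+⌊4289/19⌋ - ⌊4289/33⌋-⌊4289/57⌋-⌊4289/209⌋ + ⌊4289/627⌋ = 1429+389+225 - 129-75-20 + 6 = 1825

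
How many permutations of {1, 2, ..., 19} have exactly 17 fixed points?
Choose the 17 fixed points C(19,17) = 171, derange the rest: !2 = Σ_{j=0}^{2} (-1)^j·2!/j! = 2 - 2 + 1 = 1. Product = 171 × 1 = 171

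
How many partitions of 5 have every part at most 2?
Let r_j(i) = number of partitions of i into parts ≤ j, for i = 0..5. r_1(i) = 1 for all i; r_j(i) = r_{j-1}(i) + r_j(i-j). Rows j = 2..2: ≤2: 1 1 2 2 3 3. r_2(5) = 3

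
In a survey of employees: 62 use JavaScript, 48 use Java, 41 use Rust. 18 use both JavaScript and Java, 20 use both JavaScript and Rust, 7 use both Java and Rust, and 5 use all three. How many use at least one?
|A∪B∪C| = 62+48+41-18-20-7+5 = 111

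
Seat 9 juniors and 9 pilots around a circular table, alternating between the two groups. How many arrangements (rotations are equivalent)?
Fix one of the juniors: (9-1)! ways for the remaining juniors, × 9! ways for the pilots = 40320 × 362880 = 14631321600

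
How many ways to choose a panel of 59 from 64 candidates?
C(64,59) = 64!/(59!×5!) = 7624512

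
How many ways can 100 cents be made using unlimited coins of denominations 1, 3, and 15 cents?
Coefficient of x^100 in 1/(1-x^1) · 1/(1-x^3) · 1/(1-x^15). Case on j = number of 15-cent coins (j = 0..6); remainder r = 100 - 15j is made from {1,3} in ⌊r/3⌋+1 ways. r = 100, 85, 70, 55, 40, 25, 10 → 34 + 29 + 24 + 19 + 14 + 9 + 4 = 133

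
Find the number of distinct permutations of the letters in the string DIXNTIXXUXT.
11! / (1! × 4! × 1! × 1! × 2! × 2!) = 415800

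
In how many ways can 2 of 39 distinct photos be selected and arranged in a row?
P(39,2) = 39!/(39-2)! = 1482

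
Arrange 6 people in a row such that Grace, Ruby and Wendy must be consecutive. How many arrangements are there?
Treat the 3 as one block: (6-3+1)! × 3! = 24 × 6 = 144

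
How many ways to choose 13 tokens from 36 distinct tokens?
C(36,13) = 36!/(13!×23!) = 2310789600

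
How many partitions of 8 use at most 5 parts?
By conjugation, equals partitions of 8 into parts ≤ 5. Let r_j(i) = number of partitions of i into parts ≤ j, for i = 0..8. r_1(i) = 1 for all i; r_j(i) = r_{j-1}(i) + r_j(i-j). Rows j = 2..5: ≤2: 1 1 2 2 3 3 4 4 5; ≤3: 1 1 2 3 4 5 7 8 10; ≤4: 1 1 2 3 5 6 9 11 15; ≤5: 1 1 2 3 5 7 10 13 18. r_5(8) = 18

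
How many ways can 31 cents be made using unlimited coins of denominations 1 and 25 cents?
Coefficient of x^31 in 1/(1-x^1) · 1/(1-x^25). Use j coins of 25 for j = 0..⌊31/25⌋ = 1, the rest in 1s: 1 + 1 = 2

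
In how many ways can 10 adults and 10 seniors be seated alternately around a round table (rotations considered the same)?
Fix one of the adults: (10-1)! ways for the remaining adults, × 10! ways for the seniors = 362880 × 3628800 = 1316818944000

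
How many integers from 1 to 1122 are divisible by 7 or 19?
⌊1122/7⌋ + ⌊1122/19⌋ - ⌊1122/133⌋ = 160 + 59 - 8 = 211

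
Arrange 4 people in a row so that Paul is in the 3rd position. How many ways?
Fix one position: (4-1)! = 6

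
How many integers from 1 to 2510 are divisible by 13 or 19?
⌊2510/13⌋ + ⌊2510/19⌋ - ⌊2510/247⌋ = 193 + 132 - 10 = 315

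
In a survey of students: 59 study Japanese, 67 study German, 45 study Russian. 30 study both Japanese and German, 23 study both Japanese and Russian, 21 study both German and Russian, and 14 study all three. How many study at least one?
|A∪B∪C| = 59+67+45-30-23-21+14 = 111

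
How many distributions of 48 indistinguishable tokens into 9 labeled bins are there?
C(48+9-1, 9-1) = C(56, 8) = 1420494075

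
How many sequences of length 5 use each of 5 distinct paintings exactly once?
5! = 120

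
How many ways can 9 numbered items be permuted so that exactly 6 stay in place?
Choose the 6 fixed points C(9,6) = 84, derange the rest: !3 = Σ_{j=0}^{3} (-1)^j·3!/j! = 6 - 6 + 3 - 1 = 2. Product = 84 × 2 = 168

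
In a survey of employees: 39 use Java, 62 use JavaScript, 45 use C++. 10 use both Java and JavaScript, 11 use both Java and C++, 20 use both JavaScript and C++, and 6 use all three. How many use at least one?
|A∪B∪C| = 39+62+45-10-11-20+6 = 111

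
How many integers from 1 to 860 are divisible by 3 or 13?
⌊860/3⌋ + ⌊860/13⌋ - ⌊860/39⌋ = 286 + 66 - 22 = 330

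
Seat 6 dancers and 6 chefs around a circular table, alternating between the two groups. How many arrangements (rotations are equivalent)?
Fix one of the dancers: (6-1)! ways for the remaining dancers, × 6! ways for the chefs = 120 × 720 = 86400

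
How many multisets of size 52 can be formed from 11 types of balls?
C(52+11-1, 11-1) = C(62, 10) = 107518933731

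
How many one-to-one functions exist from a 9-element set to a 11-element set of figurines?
P(11,9) = 11!/(11-9)! = 19958400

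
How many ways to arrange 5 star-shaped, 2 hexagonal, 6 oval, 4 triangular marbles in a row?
17! / (5! × 2! × 6! × 4!) = 85765680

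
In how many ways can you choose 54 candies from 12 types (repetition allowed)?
C(54+12-1, 12-1) = C(65, 11) = 895068996640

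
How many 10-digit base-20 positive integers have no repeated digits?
First digit: 19 choices (nonzero). Then descending: 19 × 19 × 18 × 17 × 16 × 15 × 14 × 13 × 12 × 11 = 636920444160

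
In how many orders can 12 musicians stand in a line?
12! = 479001600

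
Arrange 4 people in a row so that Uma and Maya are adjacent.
Treat as block: (4-1)! × 2! = 6 × 2 = 12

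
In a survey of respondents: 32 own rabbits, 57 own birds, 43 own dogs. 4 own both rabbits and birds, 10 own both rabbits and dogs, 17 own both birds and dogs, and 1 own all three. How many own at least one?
|A∪B∪C| = 32+57+43-4-10-17+1 = 102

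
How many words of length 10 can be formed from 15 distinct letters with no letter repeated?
P(15,10) = 15!/(15-10)! = 10897286400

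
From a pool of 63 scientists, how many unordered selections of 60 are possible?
C(63,60) = 63!/(60!×3!) = 39711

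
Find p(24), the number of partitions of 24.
Pentagonal recurrence p(n) = p(n-1) + p(n-2) - p(n-5) - p(n-7) + p(n-12) + p(n-15) - ... gives p(0..23) = 1, 1, 2, 3, 5, 7, 11, 15, 22, 30, 42, 56, 77, 101, 135, 176, 231, 297, 385, 490, 627, 792, 1002, 1255. p(24) = p(23) + p(22) - p(19) - p(17) + p(12) + p(9) - p(2) = 1255 + 1002 - 490 - 297 + 77 + 30 - 2 = 1575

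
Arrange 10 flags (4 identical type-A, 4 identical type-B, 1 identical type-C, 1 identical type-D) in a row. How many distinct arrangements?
10! / (4! × 4! × 1! × 1!) = 6300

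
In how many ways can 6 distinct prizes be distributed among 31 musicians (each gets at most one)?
P(31,6) = 31!/(31-6)! = 530122320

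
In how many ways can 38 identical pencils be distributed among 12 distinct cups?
C(38+12-1, 12-1) = C(49, 11) = 29135916264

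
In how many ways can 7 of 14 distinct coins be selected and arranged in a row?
P(14,7) = 14!/(14-7)! = 17297280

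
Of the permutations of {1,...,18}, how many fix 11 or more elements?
Exactly j fixed points: C(18,j)·!(18-j); sum over j ≥ 11 (derangement numbers via !m = (m-1)·(!(m-1) + !(m-2)): !0..!7 = 1, 0, 1, 2, 9, 44, 265, 1854). Σ_{j=11}^{18} C(18,j)·!(18-j) = C(18,11)·!7 + C(18,12)·!6 + C(18,13)·!5 + C(18,14)·!4 + C(18,15)·!3 + C(18,16)·!2 + C(18,17)·!1 + C(18,18)·!0 = 31824·1854 + 18564·265 + 8568·44 + 3060·9 + 816·2 + 153·1 + 18·0 + 1·1 = 64327474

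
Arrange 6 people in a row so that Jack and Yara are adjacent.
Treat as block: (6-1)! × 2! = 120 × 2 = 240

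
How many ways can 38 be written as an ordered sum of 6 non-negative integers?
C(38+6-1, 6-1) = C(43, 5) = 962598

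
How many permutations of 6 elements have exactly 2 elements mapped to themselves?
Choose the 2 fixed points C(6,2) = 15, derange the rest: !4 = Σ_{j=0}^{4} (-1)^j·4!/j! = 24 - 24 + 12 - 4 + 1 = 9. Product = 15 × 9 = 135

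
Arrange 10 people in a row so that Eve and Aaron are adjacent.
Treat as block: (10-1)! × 2! = 362880 × 2 = 725760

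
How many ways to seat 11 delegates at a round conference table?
Circular: fix one position, arrange the rest. (11-1)! = 3628800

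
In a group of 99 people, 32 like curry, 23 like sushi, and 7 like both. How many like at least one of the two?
|A∪B| = |A| + |B| - |A∩B| = 32 + 23 - 7 = 48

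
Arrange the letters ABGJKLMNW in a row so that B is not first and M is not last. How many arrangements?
By inclusion-exclusion: 9! - 2×(9-1)! + (9-2)! = 362880 - 80640 + 5040 = 287280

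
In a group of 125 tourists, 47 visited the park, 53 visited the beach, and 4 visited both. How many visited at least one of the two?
|A∪B| = |A| + |B| - |A∩B| = 47 + 53 - 4 = 96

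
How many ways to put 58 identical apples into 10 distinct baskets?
C(58+10-1, 10-1) = C(67, 9) = 42757703560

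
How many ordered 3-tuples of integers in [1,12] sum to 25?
Coefficient of x^25 in (x + x² + ... + x^12)^3. By inclusion-exclusion on dice exceeding 12: Σ_j (-1)^j C(3,j)·C(25-1-12j, 2) = C(3,0)·C(24,2) - C(3,1)·C(12,2) = 1·276 - 3·66 = 78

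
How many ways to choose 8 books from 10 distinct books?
C(10,8) = 10!/(8!×2!) = 45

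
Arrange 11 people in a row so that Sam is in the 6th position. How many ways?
Fix one position: (11-1)! = 3628800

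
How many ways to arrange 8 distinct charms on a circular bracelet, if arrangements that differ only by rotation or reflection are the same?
(8-1)!/2 = 5040/2 = 2520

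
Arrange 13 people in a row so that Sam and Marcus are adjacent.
Treat as block: (13-1)! × 2! = 479001600 × 2 = 958003200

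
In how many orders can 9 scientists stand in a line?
9! = 362880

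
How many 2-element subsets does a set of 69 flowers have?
C(69,2) = 69!/(2!×67!) = 2346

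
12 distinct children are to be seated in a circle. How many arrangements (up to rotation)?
Circular: fix one position, arrange the rest. (12-1)! = 39916800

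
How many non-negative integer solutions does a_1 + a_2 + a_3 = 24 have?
C(24+3-1, 3-1) = C(26, 2) = 325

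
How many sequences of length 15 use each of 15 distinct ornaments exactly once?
15! = 1307674368000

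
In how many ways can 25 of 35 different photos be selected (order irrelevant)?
C(35,25) = 35!/(25!×10!) = 183579396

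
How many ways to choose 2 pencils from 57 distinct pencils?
C(57,2) = 57!/(2!×55!) = 1596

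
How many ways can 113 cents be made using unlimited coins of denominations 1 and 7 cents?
Coefficient of x^113 in 1/(1-x^1) · 1/(1-x^7). Use j coins of 7 for j = 0..⌊113/7⌋ = 16, the rest in 1s: 16 + 1 = 17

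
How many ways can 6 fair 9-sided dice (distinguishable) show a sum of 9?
Coefficient of x^9 in (x + x² + ... + x^9)^6. By inclusion-exclusion on dice exceeding 9: Σ_j (-1)^j C(6,j)·C(9-1-9j, 5) = C(6,0)·C(8,5) = 1·56 = 56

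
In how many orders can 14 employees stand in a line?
14! = 87178291200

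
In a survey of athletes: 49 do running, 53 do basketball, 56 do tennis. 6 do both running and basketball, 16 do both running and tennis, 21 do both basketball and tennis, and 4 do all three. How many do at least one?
|A∪B∪C| = 49+53+56-6-16-21+4 = 119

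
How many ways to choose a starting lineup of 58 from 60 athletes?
C(60,58) = 60!/(58!×2!) = 1770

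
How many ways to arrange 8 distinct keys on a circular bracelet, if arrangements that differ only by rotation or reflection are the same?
(8-1)!/2 = 5040/2 = 2520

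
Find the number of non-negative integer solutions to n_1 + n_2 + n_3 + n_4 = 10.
C(10+4-1, 4-1) = C(13, 3) = 286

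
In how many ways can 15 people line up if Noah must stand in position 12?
Fix one position: (15-1)! = 87178291200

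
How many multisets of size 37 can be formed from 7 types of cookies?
C(37+7-1, 7-1) = C(43, 6) = 6096454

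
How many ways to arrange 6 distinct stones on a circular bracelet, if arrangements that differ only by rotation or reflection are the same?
(6-1)!/2 = 120/2 = 60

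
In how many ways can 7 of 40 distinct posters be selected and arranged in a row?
P(40,7) = 40!/(40-7)! = 93963542400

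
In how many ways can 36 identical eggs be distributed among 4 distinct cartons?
C(36+4-1, 4-1) = C(39, 3) = 9139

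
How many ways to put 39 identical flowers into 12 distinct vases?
C(39+12-1, 12-1) = C(50, 11) = 37353738800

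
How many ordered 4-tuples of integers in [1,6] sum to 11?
Coefficient of x^11 in (x + x² + ... + x^6)^4. By inclusion-exclusion on dice exceeding 6: Σ_j (-1)^j C(4,j)·C(11-1-6j, 3) = C(4,0)·C(10,3) - C(4,1)·C(4,3) = 1·120 - 4·4 = 104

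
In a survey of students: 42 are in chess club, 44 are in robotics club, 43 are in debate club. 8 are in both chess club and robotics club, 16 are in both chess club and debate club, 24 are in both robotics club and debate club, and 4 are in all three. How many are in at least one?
|A∪B∪C| = 42+44+43-8-16-24+4 = 85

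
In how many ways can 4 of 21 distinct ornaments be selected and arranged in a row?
P(21,4) = 21!/(21-4)! = 143640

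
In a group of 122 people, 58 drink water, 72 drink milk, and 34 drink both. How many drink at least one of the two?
|A∪B| = |A| + |B| - |A∩B| = 58 + 72 - 34 = 96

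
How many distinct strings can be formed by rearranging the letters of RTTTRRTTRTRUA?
13! / (1! × 6! × 1! × 5!) = 72072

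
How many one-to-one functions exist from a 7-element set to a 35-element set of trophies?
P(35,7) = 35!/(35-7)! = 33891580800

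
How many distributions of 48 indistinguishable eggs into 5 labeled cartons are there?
C(48+5-1, 5-1) = C(52, 4) = 270725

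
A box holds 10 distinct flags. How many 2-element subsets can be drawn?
C(10,2) = 10!/(2!×8!) = 45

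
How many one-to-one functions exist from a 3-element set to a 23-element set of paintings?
P(23,3) = 23!/(23-3)! = 10626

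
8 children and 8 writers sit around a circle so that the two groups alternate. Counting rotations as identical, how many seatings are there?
Fix one of the children: (8-1)! ways for the remaining children, × 8! ways for the writers = 5040 × 40320 = 203212800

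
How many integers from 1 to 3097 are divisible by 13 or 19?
⌊3097/13⌋ + ⌊3097/19⌋ - ⌊3097/247⌋ = 238 + 163 - 12 = 389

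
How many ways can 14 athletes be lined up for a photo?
14! = 87178291200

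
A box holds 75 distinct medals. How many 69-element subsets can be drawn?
C(75,69) = 75!/(69!×6!) = 201359550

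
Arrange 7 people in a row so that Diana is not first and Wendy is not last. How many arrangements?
By inclusion-exclusion: 7! - 2×(7-1)! + (7-2)! = 5040 - 1440 + 120 = 3720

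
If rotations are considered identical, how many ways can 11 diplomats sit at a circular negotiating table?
Circular: fix one position, arrange the rest. (11-1)! = 3628800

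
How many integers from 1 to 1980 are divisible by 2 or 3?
⌊1980/2⌋ + ⌊1980/3⌋ - ⌊1980/6⌋ = 990 + 660 - 330 = 1320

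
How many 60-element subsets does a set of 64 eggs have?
C(64,60) = 64!/(60!×4!) = 635376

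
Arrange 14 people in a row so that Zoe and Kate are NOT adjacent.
Total - adjacent = 14! - (14-1)!×2 = 87178291200 - 12454041600 = 74724249600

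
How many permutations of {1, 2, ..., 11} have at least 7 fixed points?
Exactly j fixed points: C(11,j)·!(11-j); sum over j ≥ 7 (derangement numbers via !m = (m-1)·(!(m-1) + !(m-2)): !0..!4 = 1, 0, 1, 2, 9). Σ_{j=7}^{11} C(11,j)·!(11-j) = C(11,7)·!4 + C(11,8)·!3 + C(11,9)·!2 + C(11,10)·!1 + C(11,11)·!0 = 330·9 + 165·2 + 55·1 + 11·0 + 1·1 = 3356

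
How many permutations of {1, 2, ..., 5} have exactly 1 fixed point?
Choose the 1 fixed point C(5,1) = 5, derange the rest: !4 = Σ_{j=0}^{4} (-1)^j·4!/j! = 24 - 24 + 12 - 4 + 1 = 9. Product = 5 × 9 = 45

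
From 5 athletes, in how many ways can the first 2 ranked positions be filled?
P(5,2) = 5!/(5-2)! = 20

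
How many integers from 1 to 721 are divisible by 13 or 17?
⌊721/13⌋ + ⌊721/17⌋ - ⌊721/221⌋ = 55 + 42 - 3 = 94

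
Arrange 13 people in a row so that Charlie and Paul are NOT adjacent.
Total - adjacent = 13! - (13-1)!×2 = 6227020800 - 958003200 = 5269017600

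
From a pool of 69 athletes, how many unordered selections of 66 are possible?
C(69,66) = 69!/(66!×3!) = 52394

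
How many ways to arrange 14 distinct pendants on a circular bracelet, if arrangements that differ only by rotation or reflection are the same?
(14-1)!/2 = 6227020800/2 = 3113510400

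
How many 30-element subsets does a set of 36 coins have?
C(36,30) = 36!/(30!×6!) = 1947792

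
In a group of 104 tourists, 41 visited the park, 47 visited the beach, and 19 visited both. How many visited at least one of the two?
|A∪B| = |A| + |B| - |A∩B| = 41 + 47 - 19 = 69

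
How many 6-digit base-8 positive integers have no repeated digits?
First digit: 7 choices (nonzero). Then descending: 7 × 7 × 6 × 5 × 4 × 3 = 17640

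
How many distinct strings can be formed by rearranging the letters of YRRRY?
5! / (3! × 2!) = 10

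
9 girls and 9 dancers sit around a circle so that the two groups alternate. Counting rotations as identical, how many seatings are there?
Fix one of the girls: (9-1)! ways for the remaining girls, × 9! ways for the dancers = 40320 × 362880 = 14631321600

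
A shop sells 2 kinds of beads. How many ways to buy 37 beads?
C(37+2-1, 2-1) = C(38, 1) = 38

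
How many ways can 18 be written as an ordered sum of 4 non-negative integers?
C(18+4-1, 4-1) = C(21, 3) = 1330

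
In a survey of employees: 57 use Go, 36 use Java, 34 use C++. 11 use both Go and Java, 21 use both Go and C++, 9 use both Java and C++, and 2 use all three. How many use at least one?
|A∪B∪C| = 57+36+34-11-21-9+2 = 88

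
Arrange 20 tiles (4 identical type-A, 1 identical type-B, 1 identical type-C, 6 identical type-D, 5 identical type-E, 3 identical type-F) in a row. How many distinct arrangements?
20! / (4! × 1! × 1! × 6! × 5! × 3!) = 195545750400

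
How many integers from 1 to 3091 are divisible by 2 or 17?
⌊3091/2⌋ + ⌊3091/17⌋ - ⌊3091/34⌋ = 1545 + 181 - 90 = 1636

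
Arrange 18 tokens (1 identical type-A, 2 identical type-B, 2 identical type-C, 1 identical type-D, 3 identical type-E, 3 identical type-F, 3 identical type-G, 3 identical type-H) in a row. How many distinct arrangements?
18! / (1! × 2! × 2! × 1! × 3! × 3! × 3! × 3!) = 1235025792000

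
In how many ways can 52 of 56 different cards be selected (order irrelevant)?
C(56,52) = 56!/(52!×4!) = 367290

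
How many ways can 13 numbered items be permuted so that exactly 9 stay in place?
Choose the 9 fixed points C(13,9) = 715, derange the rest: !4 = Σ_{j=0}^{4} (-1)^j·4!/j! = 24 - 24 + 12 - 4 + 1 = 9. Product = 715 × 9 = 6435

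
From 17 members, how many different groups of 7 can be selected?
C(17,7) = 17!/(7!×10!) = 19448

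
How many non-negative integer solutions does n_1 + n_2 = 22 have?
C(22+2-1, 2-1) = C(23, 1) = 23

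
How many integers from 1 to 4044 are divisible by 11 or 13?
⌊4044/11⌋ + ⌊4044/13⌋ - ⌊4044/143⌋ = 367 + 311 - 28 = 650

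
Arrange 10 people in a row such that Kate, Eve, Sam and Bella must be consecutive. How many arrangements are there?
Treat the 4 as one block: (10-4+1)! × 4! = 5040 × 24 = 120960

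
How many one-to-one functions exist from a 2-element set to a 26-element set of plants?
P(26,2) = 26!/(26-2)! = 650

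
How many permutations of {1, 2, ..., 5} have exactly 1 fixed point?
Choose the 1 fixed point C(5,1) = 5, derange the rest: !4 = Σ_{j=0}^{4} (-1)^j·4!/j! = 24 - 24 + 12 - 4 + 1 = 9. Product = 5 × 9 = 45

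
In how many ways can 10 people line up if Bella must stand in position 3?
Fix one position: (10-1)! = 362880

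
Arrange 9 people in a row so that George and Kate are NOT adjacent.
Total - adjacent = 9! - (9-1)!×2 = 362880 - 80640 = 282240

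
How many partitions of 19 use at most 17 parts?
By conjugation, equals partitions of 19 into parts ≤ 17. Let r_j(i) = number of partitions of i into parts ≤ j, for i = 0..19. r_1(i) = 1 for all i; r_j(i) = r_{j-1}(i) + r_j(i-j). Rows j = 2..17: ≤2: 1 1 2 2 3 3 4 4 5 5 6 6 7 7 8 8 9 9 10 10; ≤3: 1 1 2 3 4 5 7 8 10 12 14 16 19 21 24 27 30 33 37 40; ≤4: 1 1 2 3 5 6 9 11 15 18 23 27 34 39 47 54 64 72 84 94; ≤5: 1 1 2 3 5 7 10 13 18 23 30 37 47 57 70 84 101 119 141 164; ≤6: 1 1 2 3 5 7 11 14 20 26 35 44 58 71 90 110 136 163 199 235; ≤7: 1 1 2 3 5 7 11 15 21 28 38 49 65 82 105 131 164 201 248 300; ≤8: 1 1 2 3 5 7 11 15 22 29 40 52 70 89 116 146 186 230 288 352; ≤9: 1 1 2 3 5 7 11 15 22 30 41 54 73 94 123 157 201 252 318 393; ≤10: 1 1 2 3 5 7 11 15 22 30 42 55 75 97 128 164 212 267 340 423; ≤11: 1 1 2 3 5 7 11 15 22 30 42 56 76 99 131 169 219 278 355 445; ≤12: 1 1 2 3 5 7 11 15 22 30 42 56 77 100 133 172 224 285 366 460; ≤13: 1 1 2 3 5 7 11 15 22 30 42 56 77 101 134 174 227 290 373 471; ≤14: 1 1 2 3 5 7 11 15 22 30 42 56 77 101 135 175 229 293 378 478; ≤15: 1 1 2 3 5 7 11 15 22 30 42 56 77 101 135 176 230 295 381 483; ≤16: 1 1 2 3 5 7 11 15 22 30 42 56 77 101 135 176 231 296 383 486; ≤17: 1 1 2 3 5 7 11 15 22 30 42 56 77 101 135 176 231 297 384 488. r_17(19) = 488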